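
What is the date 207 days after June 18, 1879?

January 11, 1880

Count 207 days after June 18, 1879:
June 1879: 30 − 18 = 12 days remain.
Then July (31), August (31), September (30), October (31), November (30), December (31): 31 + 31 + 30 + 31 + 30 + 31 = 184 days.
January 1–11, 1880: 11 days.
Residual: 207 days.
Total: 207 days.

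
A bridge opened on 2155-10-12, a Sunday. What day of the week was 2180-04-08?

Saturday

From October 12, 2155 to October 12, 2179: 24 years, of which 6 contain a Feb 29 — 18×365 + 6×366 = 8766 days.
October 2179: 31 − 12 = 19 days remain.
Then November (30), December (31), January (31), February 2180 (29), March (31): 30 + 31 + 31 + 29 + 31 = 152 days.
April 1–8, 2180: 8 days.
Residual: 179 days.
Total: 8945 days.
8945 mod 7 = 6, so 6 days after Sunday is Saturday.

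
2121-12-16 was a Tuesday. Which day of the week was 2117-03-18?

Count forward from the earlier date (March 18, 2117) to the later (December 16, 2121):
Day-of-year of March 18, 2117: 77.
Day-of-year of December 16, 2121: 350.
2117 has 365 days, so 365 − 77 = 288 days remain in 2117.
Full years: 2118: 365; 2119: 365; 2120: 366. Sum = 1096.
Total: 288 + 1096 + 350 = 1734 days.
1734 mod 7 = 5, so 5 days before Tuesday is Thursday.

Thursday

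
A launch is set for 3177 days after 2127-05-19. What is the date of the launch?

2136-01-29

Count 3177 days after May 19, 2127:
From May 19, 2127 to May 19, 2135: 8 years, of which 2 contain a Feb 29 — 6×365 + 2×366 = 2922 days.
May 2135: 31 − 19 = 12 days remain.
Then June (30), July (31), August (31), September (30), October (31), November (30), December (31): 30 + 31 + 31 + 30 + 31 + 30 + 31 = 214 days.
January 1–29, 2136: 29 days.
Residual: 255 days.
Total: 3177 days.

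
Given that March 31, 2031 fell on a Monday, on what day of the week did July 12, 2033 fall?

Tuesday

March 31, 2031 → March 31, 2032: 366 days (2032 is a leap year).
March 31, 2032 → March 31, 2033: 365 days.
March 2033: 31 − 31 = 0 days remain.
Then April (30), May (31), June (30): 30 + 31 + 30 = 91 days.
July 1–12, 2033: 12 days.
Residual: 103 days.
Total: 834 days.
834 mod 7 = 1, so 1 day after Monday is Tuesday.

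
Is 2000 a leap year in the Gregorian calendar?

2000 is a leap year (divisible by 400).

Yes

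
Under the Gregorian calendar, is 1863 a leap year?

1863 is not a leap year.

No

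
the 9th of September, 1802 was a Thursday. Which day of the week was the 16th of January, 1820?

Sunday

Day-of-year of September 9, 1802: 252.
Day-of-year of January 16, 1820: 16.
1802 has 365 days, so 365 − 252 = 113 days remain in 1802.
Full years 1803–1819: 13 common + 4 leap = 13×365 + 4×366 = 6209 days.
Total: 113 + 6209 + 16 = 6338 days.
6338 mod 7 = 3, so 3 days after Thursday is Sunday.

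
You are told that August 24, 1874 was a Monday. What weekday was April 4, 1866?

Count forward from the earlier date (April 4, 1866) to the later (August 24, 1874):
Day-of-year of April 4, 1866: 94.
Day-of-year of August 24, 1874: 236.
1866 has 365 days, so 365 − 94 = 271 days remain in 1866.
Full years 1867–1873: 5 common + 2 leap = 5×365 + 2×366 = 2557 days.
Total: 271 + 2557 + 236 = 3064 days.
3064 mod 7 = 5, so 5 days before Monday is Wednesday.

Wednesday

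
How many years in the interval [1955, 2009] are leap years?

14

Years divisible by 4: 1956, 1960, …, 2008 — 14 in all.
2000 is divisible by 400, so still leap.
No century exceptions apply. Count: 14.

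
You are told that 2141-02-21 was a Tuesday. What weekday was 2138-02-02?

Sunday

Count forward from the earlier date (February 2, 2138) to the later (February 21, 2141):
Day-of-year of February 2, 2138: 33.
Day-of-year of February 21, 2141: 52.
2138 has 365 days, so 365 − 33 = 332 days remain in 2138.
Full years: 2139: 365; 2140: 366. Sum = 731.
Total: 332 + 731 + 52 = 1115 days.
1115 mod 7 = 2, so 2 days before Tuesday is Sunday.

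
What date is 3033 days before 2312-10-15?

2304-06-26

Count 3033 days before October 15, 2312:
From June 26, 2304 to June 26, 2312: 8 years, of which 2 contain a Feb 29 — 6×365 + 2×366 = 2922 days.
June 2312: 30 − 26 = 4 days remain.
Then July (31), August (31), September (30): 31 + 31 + 30 = 92 days.
October 1–15, 2312: 15 days.
Residual: 111 days.
Total: 3033 days.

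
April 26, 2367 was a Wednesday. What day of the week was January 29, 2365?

Count forward from the earlier date (January 29, 2365) to the later (April 26, 2367):
January 29, 2365 → January 29, 2366: 365 days.
January 29, 2366 → January 29, 2367: 365 days.
January 2367: 31 − 29 = 2 days remain.
Then February 2367 (28), March (31): 28 + 31 = 59 days.
April 1–26, 2367: 26 days.
Residual: 87 days.
Total: 817 days.
817 mod 7 = 5, so 5 days before Wednesday is Friday.

Friday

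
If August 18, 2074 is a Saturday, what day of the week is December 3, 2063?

Monday

Count forward from the earlier date (December 3, 2063) to the later (August 18, 2074):
Day-of-year of December 3, 2063: 337.
Day-of-year of August 18, 2074: 230.
2063 has 365 days, so 365 − 337 = 28 days remain in 2063.
Full years 2064–2073: 7 common + 3 leap = 7×365 + 3×366 = 3653 days.
Total: 28 + 3653 + 230 = 3911 days.
3911 mod 7 = 5, so 5 days before Saturday is Monday.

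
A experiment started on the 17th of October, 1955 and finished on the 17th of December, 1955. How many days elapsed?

61

October 1955: 31 − 17 = 14 days remain.
Then November (30): 30 days.
December 1–17, 1955: 17 days.
Total: 14 + 30 + 17 = 61 days.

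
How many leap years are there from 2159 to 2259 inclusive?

24

Years divisible by 4: 2160, 2164, …, 2256 — 25 in all.
Of these, 2200 is divisible by 100 but not 400, so not leap.
Leap years: 25 − 1 = 24.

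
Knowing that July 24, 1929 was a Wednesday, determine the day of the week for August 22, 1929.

Thursday

July 1929: 31 − 24 = 7 days remain.
August 1–22, 1929: 22 days.
Total: 7 + 22 = 29 days.
29 mod 7 = 1, so 1 day after Wednesday is Thursday.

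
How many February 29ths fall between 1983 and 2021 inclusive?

Years divisible by 4 in [1983, 2021]: 1984, 1988, 1992, 1996, 2000, 2004, 2008, 2012, 2016, 2020.
2000 is divisible by 400, so still leap.
No century exceptions apply. Count: 10.

10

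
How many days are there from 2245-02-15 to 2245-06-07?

112

February 2245: 28 − 15 = 13 days remain (2245 is not a leap year, so February has 28 days).
Then March (31), April (30), May (31): 31 + 30 + 31 = 92 days.
June 1–7, 2245: 7 days.
Total: 13 + 92 + 7 = 112 days.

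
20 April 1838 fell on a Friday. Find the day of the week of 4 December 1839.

Day-of-year of April 20, 1838: 110.
Day-of-year of December 4, 1839: 338.
1838 has 365 days, so 365 − 110 = 255 days remain in 1838.
Total: 255 + 338 = 593 days.
593 mod 7 = 5, so 5 days after Friday is Wednesday.

Wednesday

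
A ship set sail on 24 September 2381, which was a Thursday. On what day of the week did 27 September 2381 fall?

Sunday

Within September 2381: 27 − 24 = 3 days.
3 mod 7 = 3, so 3 days after Thursday is Sunday.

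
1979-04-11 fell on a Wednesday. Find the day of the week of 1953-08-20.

Thursday

Count forward from the earlier date (August 20, 1953) to the later (April 11, 1979):
Day-of-year of August 20, 1953: 232.
Day-of-year of April 11, 1979: 101.
1953 has 365 days, so 365 − 232 = 133 days remain in 1953.
Full years 1954–1978: 19 common + 6 leap = 19×365 + 6×366 = 9131 days.
Total: 133 + 9131 + 101 = 9365 days.
9365 mod 7 = 6, so 6 days before Wednesday is Thursday.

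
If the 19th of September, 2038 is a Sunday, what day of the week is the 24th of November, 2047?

Day-of-year of September 19, 2038: 262.
Day-of-year of November 24, 2047: 328.
2038 has 365 days, so 365 − 262 = 103 days remain in 2038.
Full years 2039–2046: 6 common + 2 leap = 6×365 + 2×366 = 2922 days.
Total: 103 + 2922 + 328 = 3353 days.
3353 is a multiple of 7, so the 24th of November, 2047 falls on the same weekday: Sunday.

Sunday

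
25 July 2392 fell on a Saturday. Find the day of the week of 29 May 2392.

Count forward from the earlier date (May 29, 2392) to the later (July 25, 2392):
May 2392: 31 − 29 = 2 days remain.
Then June (30): 30 days.
July 1–25, 2392: 25 days.
Total: 2 + 30 + 25 = 57 days.
57 mod 7 = 1, so 1 day before Saturday is Friday.

Friday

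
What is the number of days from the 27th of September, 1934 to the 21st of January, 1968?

Day-of-year of September 27, 1934: 270.
Day-of-year of January 21, 1968: 21.
1934 has 365 days, so 365 − 270 = 95 days remain in 1934.
Full years 1935–1967: 25 common + 8 leap = 25×365 + 8×366 = 12053 days.
Total: 95 + 12053 + 21 = 12169 days.

12169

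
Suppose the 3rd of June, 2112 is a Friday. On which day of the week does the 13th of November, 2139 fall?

Day-of-year of June 3, 2112: 155.
Day-of-year of November 13, 2139: 317.
2112 has 366 days, so 366 − 155 = 211 days remain in 2112.
Full years 2113–2138: 20 common + 6 leap = 20×365 + 6×366 = 9496 days.
Total: 211 + 9496 + 317 = 10024 days.
10024 is a multiple of 7, so the 13th of November, 2139 falls on the same weekday: Friday.

Friday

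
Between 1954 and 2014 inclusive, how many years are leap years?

15

Years divisible by 4: 1956, 1960, …, 2012 — 15 in all.
2000 is divisible by 400, so still leap.
No century exceptions apply. Count: 15.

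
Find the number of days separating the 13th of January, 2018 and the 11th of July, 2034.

6023

Day-of-year of January 13, 2018: 13.
Day-of-year of July 11, 2034: 192.
2018 has 365 days, so 365 − 13 = 352 days remain in 2018.
Full years 2019–2033: 11 common + 4 leap = 11×365 + 4×366 = 5479 days.
Total: 352 + 5479 + 192 = 6023 days.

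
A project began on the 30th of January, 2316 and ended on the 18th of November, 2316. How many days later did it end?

293

January 2316: 31 − 30 = 1 day remains.
Then 9 full months totalling 274 days.
November 1–18, 2316: 18 days.
Total: 1 + 274 + 18 = 293 days.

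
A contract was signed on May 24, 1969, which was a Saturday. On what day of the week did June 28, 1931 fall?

Sunday

Count forward from the earlier date (June 28, 1931) to the later (May 24, 1969):
Day-of-year of June 28, 1931: 179.
Day-of-year of May 24, 1969: 144.
1931 has 365 days, so 365 − 179 = 186 days remain in 1931.
Full years 1932–1968: 27 common + 10 leap = 27×365 + 10×366 = 13515 days.
Total: 186 + 13515 + 144 = 13845 days.
13845 mod 7 = 6, so 6 days before Saturday is Sunday.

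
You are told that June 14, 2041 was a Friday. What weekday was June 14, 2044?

Tuesday

June 14, 2041 → June 14, 2042: 365 days.
June 14, 2042 → June 14, 2043: 365 days.
June 14, 2043 → June 14, 2044: 366 days (2044 is a leap year).
Total: 1096 days.
1096 mod 7 = 4, so 4 days after Friday is Tuesday.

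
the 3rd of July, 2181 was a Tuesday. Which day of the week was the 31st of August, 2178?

Count forward from the earlier date (August 31, 2178) to the later (July 3, 2181):
August 31, 2178 → August 31, 2179: 365 days.
August 31, 2179 → August 31, 2180: 366 days (2180 is a leap year).
August 2180: 31 − 31 = 0 days remain.
Then 10 full months totalling 303 days.
July 1–3, 2181: 3 days.
Residual: 306 days.
Total: 1037 days.
1037 mod 7 = 1, so 1 day before Tuesday is Monday.

Monday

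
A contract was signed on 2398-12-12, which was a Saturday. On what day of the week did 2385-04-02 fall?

Count forward from the earlier date (April 2, 2385) to the later (December 12, 2398):
Day-of-year of April 2, 2385: 92.
Day-of-year of December 12, 2398: 346.
2385 has 365 days, so 365 − 92 = 273 days remain in 2385.
Full years 2386–2397: 9 common + 3 leap = 9×365 + 3×366 = 4383 days.
Total: 273 + 4383 + 346 = 5002 days.
5002 mod 7 = 4, so 4 days before Saturday is Tuesday.

Tuesday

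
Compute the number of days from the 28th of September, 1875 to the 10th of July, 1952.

From September 28, 1875 to September 28, 1951: 76 years, of which 18 contain a Feb 29 — 58×365 + 18×366 = 27758 days.
(1900 is not a leap year (divisible by 100 but not 400).)
September 1951: 30 − 28 = 2 days remain.
Then 9 full months totalling 274 days.
July 1–10, 1952: 10 days.
Residual: 286 days.
Total: 28044 days.

28044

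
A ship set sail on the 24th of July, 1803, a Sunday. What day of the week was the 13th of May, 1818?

Wednesday

Day-of-year of July 24, 1803: 205.
Day-of-year of May 13, 1818: 133.
1803 has 365 days, so 365 − 205 = 160 days remain in 1803.
Full years 1804–1817: 10 common + 4 leap = 10×365 + 4×366 = 5114 days.
Total: 160 + 5114 + 133 = 5407 days.
5407 mod 7 = 3, so 3 days after Sunday is Wednesday.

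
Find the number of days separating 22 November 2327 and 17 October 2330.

November 22, 2327 → November 22, 2328: 366 days (2328 is a leap year).
November 22, 2328 → November 22, 2329: 365 days.
November 2329: 30 − 22 = 8 days remain.
Then 10 full months totalling 304 days.
October 1–17, 2330: 17 days.
Residual: 329 days.
Total: 1060 days.

1060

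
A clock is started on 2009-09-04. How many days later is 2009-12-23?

110

September 2009: 30 − 4 = 26 days remain.
Then October (31), November (30): 31 + 30 = 61 days.
December 1–23, 2009: 23 days.
Total: 26 + 61 + 23 = 110 days.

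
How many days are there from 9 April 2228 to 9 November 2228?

214

April 2228: 30 − 9 = 21 days remain.
Then May (31), June (30), July (31), August (31), September (30), October (31): 31 + 30 + 31 + 31 + 30 + 31 = 184 days.
November 1–9, 2228: 9 days.
Total: 21 + 184 + 9 = 214 days.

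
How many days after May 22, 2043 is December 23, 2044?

581

Day-of-year of May 22, 2043: 142.
Day-of-year of December 23, 2044: 358.
2043 has 365 days, so 365 − 142 = 223 days remain in 2043.
Total: 223 + 358 = 581 days.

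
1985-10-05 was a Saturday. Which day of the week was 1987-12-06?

Sunday

October 1985: 31 − 5 = 26 days remain.
Then 25 full months totalling 760 days.
December 1–6, 1987: 6 days.
Total: 26 + 760 + 6 = 792 days.
792 mod 7 = 1, so 1 day after Saturday is Sunday.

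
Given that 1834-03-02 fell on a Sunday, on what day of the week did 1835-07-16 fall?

Thursday

March 2, 1834 → March 2, 1835: 365 days.
March 1835: 31 − 2 = 29 days remain.
Then April (30), May (31), June (30): 30 + 31 + 30 = 91 days.
July 1–16, 1835: 16 days.
Residual: 136 days.
Total: 501 days.
501 mod 7 = 4, so 4 days after Sunday is Thursday.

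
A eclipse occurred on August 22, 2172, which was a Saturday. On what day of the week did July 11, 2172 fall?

Count forward from the earlier date (July 11, 2172) to the later (August 22, 2172):
July 2172: 31 − 11 = 20 days remain.
August 1–22, 2172: 22 days.
Total: 20 + 22 = 42 days.
42 is a multiple of 7, so July 11, 2172 falls on the same weekday: Saturday.

Saturday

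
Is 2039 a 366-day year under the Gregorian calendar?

2039 is not a leap year.

No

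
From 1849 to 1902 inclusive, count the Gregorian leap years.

12

Years divisible by 4: 1852, 1856, …, 1900 — 13 in all.
Of these, 1900 is divisible by 100 but not 400, so not leap.
Leap years: 13 − 1 = 12.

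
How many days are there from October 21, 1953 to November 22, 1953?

October 1953: 31 − 21 = 10 days remain.
November 1–22, 1953: 22 days.
Total: 10 + 22 = 32 days.

32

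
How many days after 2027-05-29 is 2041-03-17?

5041

From May 29, 2027 to May 29, 2040: 13 years, of which 4 contain a Feb 29 — 9×365 + 4×366 = 4749 days.
May 2040: 31 − 29 = 2 days remain.
Then 9 full months totalling 273 days.
March 1–17, 2041: 17 days.
Residual: 292 days.
Total: 5041 days.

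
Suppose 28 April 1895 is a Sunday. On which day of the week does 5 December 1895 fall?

April 1895: 30 − 28 = 2 days remain.
Then May (31), June (30), July (31), August (31), September (30), October (31), November (30): 31 + 30 + 31 + 31 + 30 + 31 + 30 = 214 days.
December 1–5, 1895: 5 days.
Total: 2 + 214 + 5 = 221 days.
221 mod 7 = 4, so 4 days after Sunday is Thursday.

Thursday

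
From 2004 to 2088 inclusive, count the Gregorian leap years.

22

Years divisible by 4: 2004, 2008, …, 2088 — 22 in all.
No century exceptions apply. Count: 22.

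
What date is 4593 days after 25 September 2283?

22 April 2296

Count 4593 days after September 25, 2283:
Day-of-year of September 25, 2283: 268.
Day-of-year of April 22, 2296: 113.
2283 has 365 days, so 365 − 268 = 97 days remain in 2283.
Full years 2284–2295: 9 common + 3 leap = 9×365 + 3×366 = 4383 days.
Total: 97 + 4383 + 113 = 4593 days.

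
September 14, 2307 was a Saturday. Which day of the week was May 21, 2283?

Monday

Count forward from the earlier date (May 21, 2283) to the later (September 14, 2307):
Day-of-year of May 21, 2283: 141.
Day-of-year of September 14, 2307: 257.
2283 has 365 days, so 365 − 141 = 224 days remain in 2283.
Full years 2284–2306: 18 common + 5 leap = 18×365 + 5×366 = 8400 days.
Total: 224 + 8400 + 257 = 8881 days.
8881 mod 7 = 5, so 5 days before Saturday is Monday.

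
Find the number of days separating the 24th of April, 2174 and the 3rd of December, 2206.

From April 24, 2174 to April 24, 2206: 32 years, of which 7 contain a Feb 29 — 25×365 + 7×366 = 11687 days.
(2200 is not a leap year (divisible by 100 but not 400).)
April 2206: 30 − 24 = 6 days remain.
Then May (31), June (30), July (31), August (31), September (30), October (31), November (30): 31 + 30 + 31 + 31 + 30 + 31 + 30 = 214 days.
December 1–3, 2206: 3 days.
Residual: 223 days.
Total: 11910 days.

11910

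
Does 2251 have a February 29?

No

2251 is not a leap year.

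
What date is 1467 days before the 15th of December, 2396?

the 9th of December, 2392

Count 1467 days before December 15, 2396:
December 9, 2392 → December 9, 2393: 365 days.
December 9, 2393 → December 9, 2394: 365 days.
December 9, 2394 → December 9, 2395: 365 days.
December 9, 2395 → December 9, 2396: 366 days (2396 is a leap year).
Within December 2396: 15 − 9 = 6 days.
Total: 1467 days.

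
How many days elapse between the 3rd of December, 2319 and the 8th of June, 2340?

Day-of-year of December 3, 2319: 337.
Day-of-year of June 8, 2340: 160.
2319 has 365 days, so 365 − 337 = 28 days remain in 2319.
Full years 2320–2339: 15 common + 5 leap = 15×365 + 5×366 = 7305 days.
Total: 28 + 7305 + 160 = 7493 days.

7493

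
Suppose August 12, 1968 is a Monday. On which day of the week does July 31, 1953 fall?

Friday

Count forward from the earlier date (July 31, 1953) to the later (August 12, 1968):
From July 31, 1953 to July 31, 1968: 15 years, of which 4 contain a Feb 29 — 11×365 + 4×366 = 5479 days.
July 1968: 31 − 31 = 0 days remain.
August 1–12, 1968: 12 days.
Residual: 12 days.
Total: 5491 days.
5491 mod 7 = 3, so 3 days before Monday is Friday.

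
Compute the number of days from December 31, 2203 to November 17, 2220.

Day-of-year of December 31, 2203: 365.
Day-of-year of November 17, 2220: 322.
2203 has 365 days, so 365 − 365 = 0 days remain in 2203.
Full years 2204–2219: 12 common + 4 leap = 12×365 + 4×366 = 5844 days.
Total: 0 + 5844 + 322 = 6166 days.

6166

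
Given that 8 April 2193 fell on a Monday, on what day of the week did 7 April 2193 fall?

Count forward from the earlier date (April 7, 2193) to the later (April 8, 2193):
Within April 2193: 8 − 7 = 1 day.
1 mod 7 = 1, so 1 day before Monday is Sunday.

Sunday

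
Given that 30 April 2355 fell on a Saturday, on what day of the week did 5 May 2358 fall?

April 30, 2355 → April 30, 2356: 366 days (2356 is a leap year).
April 30, 2356 → April 30, 2357: 365 days.
April 30, 2357 → April 30, 2358: 365 days.
April 2358: 30 − 30 = 0 days remain.
May 1–5, 2358: 5 days.
Residual: 5 days.
Total: 1101 days.
1101 mod 7 = 2, so 2 days after Saturday is Monday.

Monday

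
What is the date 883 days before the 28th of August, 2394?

the 28th of March, 2392

Count 883 days before August 28, 2394:
Day-of-year of March 28, 2392: 88.
Day-of-year of August 28, 2394: 240.
2392 has 366 days, so 366 − 88 = 278 days remain in 2392.
Full years: 2393: 365. Sum = 365.
Total: 278 + 365 + 240 = 883 days.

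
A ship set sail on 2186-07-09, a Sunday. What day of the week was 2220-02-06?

From July 9, 2186 to July 9, 2219: 33 years, of which 7 contain a Feb 29 — 26×365 + 7×366 = 12052 days.
(2200 is not a leap year (divisible by 100 but not 400).)
July 2219: 31 − 9 = 22 days remain.
Then August (31), September (30), October (31), November (30), December (31), January (31): 31 + 30 + 31 + 30 + 31 + 31 = 184 days.
February 1–6, 2220: 6 days (2220 is a leap year).
Residual: 212 days.
Total: 12264 days.
12264 is a multiple of 7, so 2220-02-06 falls on the same weekday: Sunday.

Sunday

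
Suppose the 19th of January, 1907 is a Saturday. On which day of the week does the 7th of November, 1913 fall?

January 19, 1907 → January 19, 1908: 365 days.
January 19, 1908 → January 19, 1909: 366 days (1908 is a leap year).
January 19, 1909 → January 19, 1910: 365 days.
January 19, 1910 → January 19, 1911: 365 days.
January 19, 1911 → January 19, 1912: 365 days.
January 19, 1912 → January 19, 1913: 366 days (1912 is a leap year).
January 1913: 31 − 19 = 12 days remain.
Then 9 full months totalling 273 days.
November 1–7, 1913: 7 days.
Residual: 292 days.
Total: 2484 days.
2484 mod 7 = 6, so 6 days after Saturday is Friday.

Friday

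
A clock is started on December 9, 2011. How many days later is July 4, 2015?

Day-of-year of December 9, 2011: 343.
Day-of-year of July 4, 2015: 185.
2011 has 365 days, so 365 − 343 = 22 days remain in 2011.
Full years: 2012: 366; 2013: 365; 2014: 365. Sum = 1096.
Total: 22 + 1096 + 185 = 1303 days.

1303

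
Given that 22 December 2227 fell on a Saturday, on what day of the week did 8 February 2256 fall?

Friday

Day-of-year of December 22, 2227: 356.
Day-of-year of February 8, 2256: 39.
2227 has 365 days, so 365 − 356 = 9 days remain in 2227.
Full years 2228–2255: 21 common + 7 leap = 21×365 + 7×366 = 10227 days.
Total: 9 + 10227 + 39 = 10275 days.
10275 mod 7 = 6, so 6 days after Saturday is Friday.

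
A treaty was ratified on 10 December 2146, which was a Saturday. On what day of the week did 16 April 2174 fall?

Saturday

From December 10, 2146 to December 10, 2173: 27 years, of which 7 contain a Feb 29 — 20×365 + 7×366 = 9862 days.
December 2173: 31 − 10 = 21 days remain.
Then January (31), February 2174 (28), March (31): 31 + 28 + 31 = 90 days.
April 1–16, 2174: 16 days.
Residual: 127 days.
Total: 9989 days.
9989 is a multiple of 7, so 16 April 2174 falls on the same weekday: Saturday.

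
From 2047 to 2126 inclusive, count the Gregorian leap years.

19

Years divisible by 4: 2048, 2052, …, 2124 — 20 in all.
Of these, 2100 is divisible by 100 but not 400, so not leap.
Leap years: 20 − 1 = 19.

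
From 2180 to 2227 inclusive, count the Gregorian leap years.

11

Years divisible by 4 in [2180, 2227]: 2180, 2184, 2188, 2192, 2196, 2200, 2204, 2208, 2212, 2216, 2220, 2224.
Of these, 2200 is divisible by 100 but not 400, so not leap.
Leap years: 12 − 1 = 11.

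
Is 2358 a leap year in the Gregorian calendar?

No

2358 is not a leap year.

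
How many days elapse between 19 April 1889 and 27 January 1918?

Day-of-year of April 19, 1889: 109.
Day-of-year of January 27, 1918: 27.
1889 has 365 days, so 365 − 109 = 256 days remain in 1889.
Full years 1890–1917: 22 common + 6 leap = 22×365 + 6×366 = 10226 days.
Total: 256 + 10226 + 27 = 10509 days.

10509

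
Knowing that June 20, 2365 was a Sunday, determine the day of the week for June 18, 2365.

Count forward from the earlier date (June 18, 2365) to the later (June 20, 2365):
Within June 2365: 20 − 18 = 2 days.
2 mod 7 = 2, so 2 days before Sunday is Friday.

Friday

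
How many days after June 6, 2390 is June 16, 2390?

10

Within June 2390: 16 − 6 = 10 days.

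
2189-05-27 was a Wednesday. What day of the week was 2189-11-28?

Saturday

May 2189: 31 − 27 = 4 days remain.
Then June (30), July (31), August (31), September (30), October (31): 30 + 31 + 31 + 30 + 31 = 153 days.
November 1–28, 2189: 28 days.
Total: 4 + 153 + 28 = 185 days.
185 mod 7 = 3, so 3 days after Wednesday is Saturday.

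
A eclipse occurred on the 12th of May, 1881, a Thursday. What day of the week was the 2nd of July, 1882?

Sunday

May 12, 1881 → May 12, 1882: 365 days.
May 1882: 31 − 12 = 19 days remain.
Then June (30): 30 days.
July 1–2, 1882: 2 days.
Residual: 51 days.
Total: 416 days.
416 mod 7 = 3, so 3 days after Thursday is Sunday.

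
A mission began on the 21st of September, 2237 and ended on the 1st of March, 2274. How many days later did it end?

Day-of-year of September 21, 2237: 264.
Day-of-year of March 1, 2274: 60.
2237 has 365 days, so 365 − 264 = 101 days remain in 2237.
Full years 2238–2273: 27 common + 9 leap = 27×365 + 9×366 = 13149 days.
Total: 101 + 13149 + 60 = 13310 days.

13310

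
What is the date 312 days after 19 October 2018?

27 August 2019

Count 312 days after October 19, 2018:
Day-of-year of October 19, 2018: 292.
Day-of-year of August 27, 2019: 239.
2018 has 365 days, so 365 − 292 = 73 days remain in 2018.
Total: 73 + 239 = 312 days.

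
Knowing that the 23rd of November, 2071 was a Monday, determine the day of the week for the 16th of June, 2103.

Saturday

From November 23, 2071 to November 23, 2102: 31 years, of which 7 contain a Feb 29 — 24×365 + 7×366 = 11322 days.
(2100 is not a leap year (divisible by 100 but not 400).)
November 2102: 30 − 23 = 7 days remain.
Then December (31), January (31), February 2103 (28), March (31), April (30), May (31): 31 + 31 + 28 + 31 + 30 + 31 = 182 days.
June 1–16, 2103: 16 days.
Residual: 205 days.
Total: 11527 days.
11527 mod 7 = 5, so 5 days after Monday is Saturday.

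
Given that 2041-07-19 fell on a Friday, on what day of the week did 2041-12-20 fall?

July 2041: 31 − 19 = 12 days remain.
Then August (31), September (30), October (31), November (30): 31 + 30 + 31 + 30 = 122 days.
December 1–20, 2041: 20 days.
Total: 12 + 122 + 20 = 154 days.
154 is a multiple of 7, so 2041-12-20 falls on the same weekday: Friday.

Friday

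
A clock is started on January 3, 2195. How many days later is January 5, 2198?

1098

January 3, 2195 → January 3, 2196: 365 days.
January 3, 2196 → January 3, 2197: 366 days (2196 is a leap year).
January 3, 2197 → January 3, 2198: 365 days.
Within January 2198: 5 − 3 = 2 days.
Total: 1098 days.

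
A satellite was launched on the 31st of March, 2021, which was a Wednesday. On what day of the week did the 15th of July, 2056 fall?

From March 31, 2021 to March 31, 2056: 35 years, of which 9 contain a Feb 29 — 26×365 + 9×366 = 12784 days.
March 2056: 31 − 31 = 0 days remain.
Then April (30), May (31), June (30): 30 + 31 + 30 = 91 days.
July 1–15, 2056: 15 days.
Residual: 106 days.
Total: 12890 days.
12890 mod 7 = 3, so 3 days after Wednesday is Saturday.

Saturday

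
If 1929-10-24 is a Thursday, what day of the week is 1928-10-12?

Friday

Count forward from the earlier date (October 12, 1928) to the later (October 24, 1929):
October 1928: 31 − 12 = 19 days remain.
Then 11 full months totalling 334 days.
October 1–24, 1929: 24 days.
Total: 19 + 334 + 24 = 377 days.
377 mod 7 = 6, so 6 days before Thursday is Friday.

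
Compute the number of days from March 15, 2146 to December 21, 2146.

281

March 2146: 31 − 15 = 16 days remain.
Then April (30), May (31), June (30), July (31), August (31), September (30), October (31), November (30): 30 + 31 + 30 + 31 + 31 + 30 + 31 + 30 = 244 days.
December 1–21, 2146: 21 days.
Total: 16 + 244 + 21 = 281 days.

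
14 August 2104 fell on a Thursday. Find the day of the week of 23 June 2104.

Monday

Count forward from the earlier date (June 23, 2104) to the later (August 14, 2104):
June 2104: 30 − 23 = 7 days remain.
Then July (31): 31 days.
August 1–14, 2104: 14 days.
Total: 7 + 31 + 14 = 52 days.
52 mod 7 = 3, so 3 days before Thursday is Monday.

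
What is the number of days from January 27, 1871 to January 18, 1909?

13870

From January 27, 1871 to January 27, 1908: 37 years, of which 8 contain a Feb 29 — 29×365 + 8×366 = 13513 days.
(1900 is not a leap year (divisible by 100 but not 400).)
January 1908: 31 − 27 = 4 days remain.
Then 11 full months totalling 335 days.
January 1–18, 1909: 18 days.
Residual: 357 days.
Total: 13870 days.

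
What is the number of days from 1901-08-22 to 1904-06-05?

1018

August 22, 1901 → August 22, 1902: 365 days.
August 22, 1902 → August 22, 1903: 365 days.
August 1903: 31 − 22 = 9 days remain.
Then 9 full months totalling 274 days.
June 1–5, 1904: 5 days.
Residual: 288 days.
Total: 1018 days.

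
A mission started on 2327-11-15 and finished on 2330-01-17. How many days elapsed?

November 15, 2327 → November 15, 2328: 366 days (2328 is a leap year).
November 15, 2328 → November 15, 2329: 365 days.
November 2329: 30 − 15 = 15 days remain.
Then December (31): 31 days.
January 1–17, 2330: 17 days.
Residual: 63 days.
Total: 794 days.

794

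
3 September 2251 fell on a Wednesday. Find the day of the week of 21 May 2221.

Count forward from the earlier date (May 21, 2221) to the later (September 3, 2251):
Day-of-year of May 21, 2221: 141.
Day-of-year of September 3, 2251: 246.
2221 has 365 days, so 365 − 141 = 224 days remain in 2221.
Full years 2222–2250: 22 common + 7 leap = 22×365 + 7×366 = 10592 days.
Total: 224 + 10592 + 246 = 11062 days.
11062 mod 7 = 2, so 2 days before Wednesday is Monday.

Monday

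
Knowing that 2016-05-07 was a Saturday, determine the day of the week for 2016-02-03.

Wednesday

Count forward from the earlier date (February 3, 2016) to the later (May 7, 2016):
February 2016: 29 − 3 = 26 days remain (2016 is a leap year, so February has 29 days).
Then March (31), April (30): 31 + 30 = 61 days.
May 1–7, 2016: 7 days.
Total: 26 + 61 + 7 = 94 days.
94 mod 7 = 3, so 3 days before Saturday is Wednesday.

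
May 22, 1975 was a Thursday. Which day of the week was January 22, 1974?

Count forward from the earlier date (January 22, 1974) to the later (May 22, 1975):
January 1974: 31 − 22 = 9 days remain.
Then 15 full months totalling 454 days.
May 1–22, 1975: 22 days.
Total: 9 + 454 + 22 = 485 days.
485 mod 7 = 2, so 2 days before Thursday is Tuesday.

Tuesday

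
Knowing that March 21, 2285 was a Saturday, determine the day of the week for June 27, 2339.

From March 21, 2285 to March 21, 2339: 54 years, of which 12 contain a Feb 29 — 42×365 + 12×366 = 19722 days.
(2300 is not a leap year (divisible by 100 but not 400).)
March 2339: 31 − 21 = 10 days remain.
Then April (30), May (31): 30 + 31 = 61 days.
June 1–27, 2339: 27 days.
Residual: 98 days.
Total: 19820 days.
19820 mod 7 = 3, so 3 days after Saturday is Tuesday.

Tuesday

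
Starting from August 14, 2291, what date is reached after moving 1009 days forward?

May 19, 2294

Count 1009 days after August 14, 2291:
Day-of-year of August 14, 2291: 226.
Day-of-year of May 19, 2294: 139.
2291 has 365 days, so 365 − 226 = 139 days remain in 2291.
Full years: 2292: 366; 2293: 365. Sum = 731.
Total: 139 + 731 + 139 = 1009 days.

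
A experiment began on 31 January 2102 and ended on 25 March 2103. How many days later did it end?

418

January 31, 2102 → January 31, 2103: 365 days.
January 2103: 31 − 31 = 0 days remain.
Then February 2103 (28): 28 days.
March 1–25, 2103: 25 days.
Residual: 53 days.
Total: 418 days.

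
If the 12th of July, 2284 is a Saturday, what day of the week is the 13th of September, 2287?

Tuesday

July 12, 2284 → July 12, 2285: 365 days.
July 12, 2285 → July 12, 2286: 365 days.
July 12, 2286 → July 12, 2287: 365 days.
July 2287: 31 − 12 = 19 days remain.
Then August (31): 31 days.
September 1–13, 2287: 13 days.
Residual: 63 days.
Total: 1158 days.
1158 mod 7 = 3, so 3 days after Saturday is Tuesday.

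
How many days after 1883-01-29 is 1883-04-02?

January 1883: 31 − 29 = 2 days remain.
Then February 1883 (28), March (31): 28 + 31 = 59 days.
April 1–2, 1883: 2 days.
Total: 2 + 59 + 2 = 63 days.

63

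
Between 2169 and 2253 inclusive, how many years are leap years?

20

Years divisible by 4: 2172, 2176, …, 2252 — 21 in all.
Of these, 2200 is divisible by 100 but not 400, so not leap.
Leap years: 21 − 1 = 20.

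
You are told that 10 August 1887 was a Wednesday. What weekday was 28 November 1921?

Monday

From August 10, 1887 to August 10, 1921: 34 years, of which 8 contain a Feb 29 — 26×365 + 8×366 = 12418 days.
(1900 is not a leap year (divisible by 100 but not 400).)
August 1921: 31 − 10 = 21 days remain.
Then September (30), October (31): 30 + 31 = 61 days.
November 1–28, 1921: 28 days.
Residual: 110 days.
Total: 12528 days.
12528 mod 7 = 5, so 5 days after Wednesday is Monday.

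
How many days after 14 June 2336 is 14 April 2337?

304

June 2336: 30 − 14 = 16 days remain.
Then 9 full months totalling 274 days.
April 1–14, 2337: 14 days.
Residual: 304 days.
Total: 304 days.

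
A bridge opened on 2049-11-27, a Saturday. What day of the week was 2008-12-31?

Count forward from the earlier date (December 31, 2008) to the later (November 27, 2049):
Day-of-year of December 31, 2008: 366.
Day-of-year of November 27, 2049: 331.
2008 has 366 days, so 366 − 366 = 0 days remain in 2008.
Full years 2009–2048: 30 common + 10 leap = 30×365 + 10×366 = 14610 days.
Total: 0 + 14610 + 331 = 14941 days.
14941 mod 7 = 3, so 3 days before Saturday is Wednesday.

Wednesday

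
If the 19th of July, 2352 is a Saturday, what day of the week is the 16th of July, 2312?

Count forward from the earlier date (July 16, 2312) to the later (July 19, 2352):
From July 16, 2312 to July 16, 2352: 40 years, of which 10 contain a Feb 29 — 30×365 + 10×366 = 14610 days.
Within July 2352: 19 − 16 = 3 days.
Total: 14613 days.
14613 mod 7 = 4, so 4 days before Saturday is Tuesday.

Tuesday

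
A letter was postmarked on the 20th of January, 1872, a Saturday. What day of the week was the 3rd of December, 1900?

Monday

Day-of-year of January 20, 1872: 20.
Day-of-year of December 3, 1900: 337.
1872 has 366 days, so 366 − 20 = 346 days remain in 1872.
Full years 1873–1899: 21 common + 6 leap = 21×365 + 6×366 = 9861 days.
Total: 346 + 9861 + 337 = 10544 days.
10544 mod 7 = 2, so 2 days after Saturday is Monday.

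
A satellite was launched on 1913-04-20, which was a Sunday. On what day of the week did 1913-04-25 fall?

Within April 1913: 25 − 20 = 5 days.
5 mod 7 = 5, so 5 days after Sunday is Friday.

Friday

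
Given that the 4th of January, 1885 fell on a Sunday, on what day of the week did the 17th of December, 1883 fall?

Monday

Count forward from the earlier date (December 17, 1883) to the later (January 4, 1885):
Day-of-year of December 17, 1883: 351.
Day-of-year of January 4, 1885: 4.
1883 has 365 days, so 365 − 351 = 14 days remain in 1883.
Full years: 1884: 366. Sum = 366.
Total: 14 + 366 + 4 = 384 days.
384 mod 7 = 6, so 6 days before Sunday is Monday.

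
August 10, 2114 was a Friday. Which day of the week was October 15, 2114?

August 2114: 31 − 10 = 21 days remain.
Then September (30): 30 days.
October 1–15, 2114: 15 days.
Total: 21 + 30 + 15 = 66 days.
66 mod 7 = 3, so 3 days after Friday is Monday.

Monday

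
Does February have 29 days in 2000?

Yes

2000 is a leap year (divisible by 400).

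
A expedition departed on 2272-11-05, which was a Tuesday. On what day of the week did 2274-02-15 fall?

Sunday

November 2272: 30 − 5 = 25 days remain.
Then 14 full months totalling 427 days.
February 1–15, 2274: 15 days (2274 is not a leap year).
Total: 25 + 427 + 15 = 467 days.
467 mod 7 = 5, so 5 days after Tuesday is Sunday.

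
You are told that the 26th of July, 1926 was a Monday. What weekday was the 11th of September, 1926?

July 1926: 31 − 26 = 5 days remain.
Then August (31): 31 days.
September 1–11, 1926: 11 days.
Total: 5 + 31 + 11 = 47 days.
47 mod 7 = 5, so 5 days after Monday is Saturday.

Saturday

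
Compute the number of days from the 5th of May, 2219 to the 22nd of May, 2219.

17

Within May 2219: 22 − 5 = 17 days.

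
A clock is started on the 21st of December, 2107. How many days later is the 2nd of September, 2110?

986

December 21, 2107 → December 21, 2108: 366 days (2108 is a leap year).
December 21, 2108 → December 21, 2109: 365 days.
December 2109: 31 − 21 = 10 days remain.
Then January (31), February 2110 (28), March (31), April (30), May (31), June (30), July (31), August (31): 31 + 28 + 31 + 30 + 31 + 30 + 31 + 31 = 243 days.
September 1–2, 2110: 2 days.
Residual: 255 days.
Total: 986 days.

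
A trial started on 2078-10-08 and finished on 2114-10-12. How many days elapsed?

13152

Day-of-year of October 8, 2078: 281.
Day-of-year of October 12, 2114: 285.
2078 has 365 days, so 365 − 281 = 84 days remain in 2078.
Full years 2079–2113: 27 common + 8 leap = 27×365 + 8×366 = 12783 days.
Total: 84 + 12783 + 285 = 13152 days.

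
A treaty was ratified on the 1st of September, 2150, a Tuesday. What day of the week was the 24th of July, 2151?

Saturday

Day-of-year of September 1, 2150: 244.
Day-of-year of July 24, 2151: 205.
2150 has 365 days, so 365 − 244 = 121 days remain in 2150.
Total: 121 + 205 = 326 days.
326 mod 7 = 4, so 4 days after Tuesday is Saturday.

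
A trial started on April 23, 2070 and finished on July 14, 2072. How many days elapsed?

Day-of-year of April 23, 2070: 113.
Day-of-year of July 14, 2072: 196.
2070 has 365 days, so 365 − 113 = 252 days remain in 2070.
Full years: 2071: 365. Sum = 365.
Total: 252 + 365 + 196 = 813 days.

813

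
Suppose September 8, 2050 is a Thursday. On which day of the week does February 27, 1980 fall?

Wednesday

Count forward from the earlier date (February 27, 1980) to the later (September 8, 2050):
Day-of-year of February 27, 1980: 58.
Day-of-year of September 8, 2050: 251.
1980 has 366 days, so 366 − 58 = 308 days remain in 1980.
Full years 1981–2049: 52 common + 17 leap = 52×365 + 17×366 = 25202 days.
Total: 308 + 25202 + 251 = 25761 days.
25761 mod 7 = 1, so 1 day before Thursday is Wednesday.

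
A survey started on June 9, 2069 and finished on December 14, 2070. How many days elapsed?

June 9, 2069 → June 9, 2070: 365 days.
June 2070: 30 − 9 = 21 days remain.
Then July (31), August (31), September (30), October (31), November (30): 31 + 31 + 30 + 31 + 30 = 153 days.
December 1–14, 2070: 14 days.
Residual: 188 days.
Total: 553 days.

553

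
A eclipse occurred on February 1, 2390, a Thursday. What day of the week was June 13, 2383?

Count forward from the earlier date (June 13, 2383) to the later (February 1, 2390):
Day-of-year of June 13, 2383: 164.
Day-of-year of February 1, 2390: 32.
2383 has 365 days, so 365 − 164 = 201 days remain in 2383.
Full years: 2384: 366; 2385: 365; 2386: 365; 2387: 365; 2388: 366; 2389: 365. Sum = 2192.
Total: 201 + 2192 + 32 = 2425 days.
2425 mod 7 = 3, so 3 days before Thursday is Monday.

Monday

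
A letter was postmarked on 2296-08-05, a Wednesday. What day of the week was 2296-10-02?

Friday

August 2296: 31 − 5 = 26 days remain.
Then September (30): 30 days.
October 1–2, 2296: 2 days.
Total: 26 + 30 + 2 = 58 days.
58 mod 7 = 2, so 2 days after Wednesday is Friday.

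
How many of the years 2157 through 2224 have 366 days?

Years divisible by 4: 2160, 2164, …, 2224 — 17 in all.
Of these, 2200 is divisible by 100 but not 400, so not leap.
Leap years: 17 − 1 = 16.

16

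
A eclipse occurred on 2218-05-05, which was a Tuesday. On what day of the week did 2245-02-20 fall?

From May 5, 2218 to May 5, 2244: 26 years, of which 7 contain a Feb 29 — 19×365 + 7×366 = 9497 days.
May 2244: 31 − 5 = 26 days remain.
Then June (30), July (31), August (31), September (30), October (31), November (30), December (31), January (31): 30 + 31 + 31 + 30 + 31 + 30 + 31 + 31 = 245 days.
February 1–20, 2245: 20 days (2245 is not a leap year).
Residual: 291 days.
Total: 9788 days.
9788 mod 7 = 2, so 2 days after Tuesday is Thursday.

Thursday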